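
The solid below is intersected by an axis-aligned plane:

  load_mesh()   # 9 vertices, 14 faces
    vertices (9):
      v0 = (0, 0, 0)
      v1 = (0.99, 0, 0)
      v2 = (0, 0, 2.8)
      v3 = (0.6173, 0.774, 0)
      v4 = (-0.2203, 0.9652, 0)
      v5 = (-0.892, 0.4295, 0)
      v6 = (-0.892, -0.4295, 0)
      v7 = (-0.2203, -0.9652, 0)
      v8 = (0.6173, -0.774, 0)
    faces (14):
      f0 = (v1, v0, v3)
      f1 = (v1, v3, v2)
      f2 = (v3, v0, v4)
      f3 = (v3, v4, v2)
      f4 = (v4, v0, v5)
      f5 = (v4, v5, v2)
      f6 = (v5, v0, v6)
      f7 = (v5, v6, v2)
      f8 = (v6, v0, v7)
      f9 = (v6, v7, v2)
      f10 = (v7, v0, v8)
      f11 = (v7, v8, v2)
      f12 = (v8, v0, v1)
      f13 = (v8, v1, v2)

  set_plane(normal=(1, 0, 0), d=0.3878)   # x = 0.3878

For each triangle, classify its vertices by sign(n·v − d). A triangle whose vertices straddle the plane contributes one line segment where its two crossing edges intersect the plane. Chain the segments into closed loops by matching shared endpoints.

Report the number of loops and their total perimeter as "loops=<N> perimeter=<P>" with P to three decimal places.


loops=1 perimeter=5.486

Straddling triangles (8 of 14):
  (v1,v0,v3) [+-+] → (0.3878, 0, 0)–(0.3878, 0.486242, 0)  len=0.4862
  (v1,v3,v2) [++-] → (0.3878, 0.486242, 1.04098)–(0.3878, 0, 1.70319)  len=0.8216
  (v3,v0,v4) [+--] → (0.3878, 0.486242, 0)–(0.3878, 0.826388, 0)  len=0.3401
  (v3,v4,v2) [+--] → (0.3878, 0.826388, 0)–(0.3878, 0.486242, 1.04098)  len=1.0951
  (v7,v0,v8) [--+] → (0.3878, -0.486242, 0)–(0.3878, -0.826388, 0)  len=0.3401
  (v7,v8,v2) [-+-] → (0.3878, -0.826388, 0)–(0.3878, -0.486242, 1.04098)  len=1.0951
  (v8,v0,v1) [+-+] → (0.3878, -0.486242, 0)–(0.3878, 0, 0)  len=0.4862
  (v8,v1,v2) [++-] → (0.3878, 0, 1.70319)–(0.3878, -0.486242, 1.04098)  len=0.8216

Chained into 1 loop(s):
  loop 1: 8 segments, perimeter = 5.4862
Total perimeter = 5.486


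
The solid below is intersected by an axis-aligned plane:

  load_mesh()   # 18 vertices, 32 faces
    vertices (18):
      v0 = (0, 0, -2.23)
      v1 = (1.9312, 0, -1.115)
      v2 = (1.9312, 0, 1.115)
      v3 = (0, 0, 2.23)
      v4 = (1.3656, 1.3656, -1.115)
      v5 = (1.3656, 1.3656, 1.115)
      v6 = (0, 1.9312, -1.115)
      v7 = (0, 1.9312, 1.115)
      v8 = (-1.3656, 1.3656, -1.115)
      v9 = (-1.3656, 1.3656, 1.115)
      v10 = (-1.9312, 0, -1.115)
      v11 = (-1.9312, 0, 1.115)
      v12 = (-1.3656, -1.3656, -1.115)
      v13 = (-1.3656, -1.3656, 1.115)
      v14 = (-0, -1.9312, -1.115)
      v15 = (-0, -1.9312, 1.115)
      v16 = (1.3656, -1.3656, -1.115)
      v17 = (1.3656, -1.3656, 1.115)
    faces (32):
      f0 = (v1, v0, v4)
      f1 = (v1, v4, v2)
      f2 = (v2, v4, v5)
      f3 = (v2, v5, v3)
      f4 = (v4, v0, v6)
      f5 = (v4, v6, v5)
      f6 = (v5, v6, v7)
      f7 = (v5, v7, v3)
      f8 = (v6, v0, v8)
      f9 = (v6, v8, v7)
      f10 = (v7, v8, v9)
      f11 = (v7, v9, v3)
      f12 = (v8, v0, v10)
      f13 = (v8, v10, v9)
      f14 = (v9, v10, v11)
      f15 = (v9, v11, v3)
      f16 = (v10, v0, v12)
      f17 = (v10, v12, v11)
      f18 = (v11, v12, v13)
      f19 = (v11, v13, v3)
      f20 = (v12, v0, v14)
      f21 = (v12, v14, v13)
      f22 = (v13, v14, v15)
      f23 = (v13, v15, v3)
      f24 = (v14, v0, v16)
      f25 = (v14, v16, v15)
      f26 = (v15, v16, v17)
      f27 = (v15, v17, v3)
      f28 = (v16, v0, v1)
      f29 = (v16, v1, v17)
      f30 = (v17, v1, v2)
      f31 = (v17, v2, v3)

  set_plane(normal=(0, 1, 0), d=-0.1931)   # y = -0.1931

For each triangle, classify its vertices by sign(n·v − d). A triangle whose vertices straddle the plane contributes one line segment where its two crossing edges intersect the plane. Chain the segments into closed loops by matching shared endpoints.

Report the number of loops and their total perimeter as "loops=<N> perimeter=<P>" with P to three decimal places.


Straddling triangles (12 of 32):
  (v10,v0,v12) [++-] → (-0.1931, -0.1931, -2.07234)–(-1.85122, -0.1931, -1.115)  len=1.9146
  (v10,v12,v11) [+-+] → (-1.85122, -0.1931, -1.115)–(-1.85122, -0.1931, 0.799671)  len=1.9147
  (v11,v12,v13) [+--] → (-1.85122, -0.1931, 0.799671)–(-1.85122, -0.1931, 1.115)  len=0.3153
  (v11,v13,v3) [+-+] → (-1.85122, -0.1931, 1.115)–(-0.1931, -0.1931, 2.07234)  len=1.9146
  (v12,v0,v14) [-+-] → (-0.1931, -0.1931, -2.07234)–(0, -0.1931, -2.11851)  len=0.1985
  (v13,v15,v3) [--+] → (0, -0.1931, 2.11851)–(-0.1931, -0.1931, 2.07234)  len=0.1985
  (v14,v0,v16) [-+-] → (0, -0.1931, -2.11851)–(0.1931, -0.1931, -2.07234)  len=0.1985
  (v15,v17,v3) [--+] → (0.1931, -0.1931, 2.07234)–(0, -0.1931, 2.11851)  len=0.1985
  (v16,v0,v1) [-++] → (0.1931, -0.1931, -2.07234)–(1.85122, -0.1931, -1.115)  len=1.9146
  (v16,v1,v17) [-+-] → (1.85122, -0.1931, -1.115)–(1.85122, -0.1931, -0.799671)  len=0.3153
  (v17,v1,v2) [-++] → (1.85122, -0.1931, -0.799671)–(1.85122, -0.1931, 1.115)  len=1.9147
  (v17,v2,v3) [-++] → (1.85122, -0.1931, 1.115)–(0.1931, -0.1931, 2.07234)  len=1.9146

Chained into 1 loop(s):
  loop 1: 12 segments, perimeter = 12.9128
Total perimeter = 12.913

loops=1 perimeter=12.913


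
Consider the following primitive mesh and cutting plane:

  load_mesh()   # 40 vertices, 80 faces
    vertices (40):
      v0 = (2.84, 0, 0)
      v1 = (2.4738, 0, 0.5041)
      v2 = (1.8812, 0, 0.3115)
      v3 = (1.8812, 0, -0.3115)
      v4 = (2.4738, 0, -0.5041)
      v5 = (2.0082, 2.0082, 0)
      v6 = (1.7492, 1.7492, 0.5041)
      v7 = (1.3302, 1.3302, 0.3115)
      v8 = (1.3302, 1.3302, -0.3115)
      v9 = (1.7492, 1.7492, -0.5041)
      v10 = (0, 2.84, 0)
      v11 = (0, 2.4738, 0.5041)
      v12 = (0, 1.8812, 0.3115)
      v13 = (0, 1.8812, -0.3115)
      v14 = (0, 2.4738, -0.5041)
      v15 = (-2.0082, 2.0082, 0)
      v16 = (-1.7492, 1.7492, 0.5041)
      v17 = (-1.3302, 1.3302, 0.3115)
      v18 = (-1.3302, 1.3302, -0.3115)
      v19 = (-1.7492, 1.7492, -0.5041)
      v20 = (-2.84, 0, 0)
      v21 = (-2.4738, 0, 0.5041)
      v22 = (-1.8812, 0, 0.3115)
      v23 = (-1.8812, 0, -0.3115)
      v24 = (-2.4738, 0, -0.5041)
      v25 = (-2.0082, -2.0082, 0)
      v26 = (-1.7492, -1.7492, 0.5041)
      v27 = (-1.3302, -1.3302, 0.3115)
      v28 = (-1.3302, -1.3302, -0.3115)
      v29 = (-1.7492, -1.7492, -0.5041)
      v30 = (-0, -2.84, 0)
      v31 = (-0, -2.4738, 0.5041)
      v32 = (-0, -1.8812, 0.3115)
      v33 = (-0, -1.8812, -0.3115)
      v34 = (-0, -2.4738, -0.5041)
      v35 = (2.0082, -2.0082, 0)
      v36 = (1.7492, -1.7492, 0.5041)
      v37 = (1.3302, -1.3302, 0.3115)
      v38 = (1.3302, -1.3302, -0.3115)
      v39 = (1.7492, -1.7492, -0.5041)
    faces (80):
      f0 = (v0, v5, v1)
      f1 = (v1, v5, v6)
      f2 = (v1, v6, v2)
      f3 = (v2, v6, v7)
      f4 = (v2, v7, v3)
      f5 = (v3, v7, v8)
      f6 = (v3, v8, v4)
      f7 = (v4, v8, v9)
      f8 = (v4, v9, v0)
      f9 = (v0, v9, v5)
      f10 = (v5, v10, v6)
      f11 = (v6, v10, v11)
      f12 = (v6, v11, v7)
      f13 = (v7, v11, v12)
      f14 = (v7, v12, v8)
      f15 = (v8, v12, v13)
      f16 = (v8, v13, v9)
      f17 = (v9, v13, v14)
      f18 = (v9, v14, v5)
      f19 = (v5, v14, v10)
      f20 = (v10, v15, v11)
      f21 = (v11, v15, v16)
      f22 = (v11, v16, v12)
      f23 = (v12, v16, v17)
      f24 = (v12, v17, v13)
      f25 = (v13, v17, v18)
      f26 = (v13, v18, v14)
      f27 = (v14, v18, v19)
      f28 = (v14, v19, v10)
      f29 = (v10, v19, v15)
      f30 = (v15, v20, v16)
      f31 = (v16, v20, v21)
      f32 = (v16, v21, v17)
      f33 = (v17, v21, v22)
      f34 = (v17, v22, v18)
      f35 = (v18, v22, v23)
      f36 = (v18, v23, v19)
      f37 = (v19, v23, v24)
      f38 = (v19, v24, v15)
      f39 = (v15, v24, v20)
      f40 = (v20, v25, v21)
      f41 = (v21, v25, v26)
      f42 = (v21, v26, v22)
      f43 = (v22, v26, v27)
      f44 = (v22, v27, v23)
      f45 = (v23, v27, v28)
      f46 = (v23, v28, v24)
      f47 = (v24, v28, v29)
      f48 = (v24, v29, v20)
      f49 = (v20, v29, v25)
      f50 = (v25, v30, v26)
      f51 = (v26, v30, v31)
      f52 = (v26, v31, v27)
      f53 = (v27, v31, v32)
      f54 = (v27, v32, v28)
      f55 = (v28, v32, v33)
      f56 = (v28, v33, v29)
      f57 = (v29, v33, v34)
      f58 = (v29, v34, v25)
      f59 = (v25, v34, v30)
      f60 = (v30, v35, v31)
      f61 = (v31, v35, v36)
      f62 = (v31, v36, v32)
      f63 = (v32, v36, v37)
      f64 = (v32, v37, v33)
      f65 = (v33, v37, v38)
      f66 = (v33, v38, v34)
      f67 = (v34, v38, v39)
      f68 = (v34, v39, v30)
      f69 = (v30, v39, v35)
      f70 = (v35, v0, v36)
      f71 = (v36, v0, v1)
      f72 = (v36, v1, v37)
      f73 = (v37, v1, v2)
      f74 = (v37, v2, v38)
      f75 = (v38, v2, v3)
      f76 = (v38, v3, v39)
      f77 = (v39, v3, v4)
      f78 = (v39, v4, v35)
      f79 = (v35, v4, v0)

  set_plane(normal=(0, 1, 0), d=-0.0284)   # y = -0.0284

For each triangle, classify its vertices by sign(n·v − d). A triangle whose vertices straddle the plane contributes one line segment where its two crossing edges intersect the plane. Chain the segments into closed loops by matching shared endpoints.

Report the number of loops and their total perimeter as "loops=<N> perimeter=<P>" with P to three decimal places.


Straddling triangles (20 of 80):
  (v20,v25,v21) [+-+] → (-2.82824, -0.0284, 0)–(-2.46722, -0.0284, 0.496971)  len=0.6143
  (v21,v25,v26) [+--] → (-2.46722, -0.0284, 0.496971)–(-2.46204, -0.0284, 0.5041)  len=0.0088
  (v21,v26,v22) [+-+] → (-2.46204, -0.0284, 0.5041)–(-1.87906, -0.0284, 0.314627)  len=0.6130
  (v22,v26,v27) [+--] → (-1.87906, -0.0284, 0.314627)–(-1.86944, -0.0284, 0.3115)  len=0.0101
  (v22,v27,v23) [+-+] → (-1.86944, -0.0284, 0.3115)–(-1.86944, -0.0284, -0.298199)  len=0.6097
  (v23,v27,v28) [+--] → (-1.86944, -0.0284, -0.298199)–(-1.86944, -0.0284, -0.3115)  len=0.0133
  (v23,v28,v24) [+-+] → (-1.86944, -0.0284, -0.3115)–(-2.44938, -0.0284, -0.499988)  len=0.6098
  (v24,v28,v29) [+--] → (-2.44938, -0.0284, -0.499988)–(-2.46204, -0.0284, -0.5041)  len=0.0133
  (v24,v29,v20) [+-+] → (-2.46204, -0.0284, -0.5041)–(-2.82229, -0.0284, -0.00818456)  len=0.6130
  (v20,v29,v25) [+--] → (-2.82229, -0.0284, -0.00818456)–(-2.82824, -0.0284, 0)  len=0.0101
  (v35,v0,v36) [-+-] → (2.82824, -0.0284, 0)–(2.82229, -0.0284, 0.00818456)  len=0.0101
  (v36,v0,v1) [-++] → (2.82229, -0.0284, 0.00818456)–(2.46204, -0.0284, 0.5041)  len=0.6130
  (v36,v1,v37) [-+-] → (2.46204, -0.0284, 0.5041)–(2.44938, -0.0284, 0.499988)  len=0.0133
  (v37,v1,v2) [-++] → (2.44938, -0.0284, 0.499988)–(1.86944, -0.0284, 0.3115)  len=0.6098
  (v37,v2,v38) [-+-] → (1.86944, -0.0284, 0.3115)–(1.86944, -0.0284, 0.298199)  len=0.0133
  (v38,v2,v3) [-++] → (1.86944, -0.0284, 0.298199)–(1.86944, -0.0284, -0.3115)  len=0.6097
  (v38,v3,v39) [-+-] → (1.86944, -0.0284, -0.3115)–(1.87906, -0.0284, -0.314627)  len=0.0101
  (v39,v3,v4) [-++] → (1.87906, -0.0284, -0.314627)–(2.46204, -0.0284, -0.5041)  len=0.6130
  (v39,v4,v35) [-+-] → (2.46204, -0.0284, -0.5041)–(2.46722, -0.0284, -0.496971)  len=0.0088
  (v35,v4,v0) [-++] → (2.46722, -0.0284, -0.496971)–(2.82824, -0.0284, 0)  len=0.6143

Chained into 2 loop(s):
  loop 1: 10 segments, perimeter = 3.1154
  loop 2: 10 segments, perimeter = 3.1154
Total perimeter = 6.231

loops=2 perimeter=6.231


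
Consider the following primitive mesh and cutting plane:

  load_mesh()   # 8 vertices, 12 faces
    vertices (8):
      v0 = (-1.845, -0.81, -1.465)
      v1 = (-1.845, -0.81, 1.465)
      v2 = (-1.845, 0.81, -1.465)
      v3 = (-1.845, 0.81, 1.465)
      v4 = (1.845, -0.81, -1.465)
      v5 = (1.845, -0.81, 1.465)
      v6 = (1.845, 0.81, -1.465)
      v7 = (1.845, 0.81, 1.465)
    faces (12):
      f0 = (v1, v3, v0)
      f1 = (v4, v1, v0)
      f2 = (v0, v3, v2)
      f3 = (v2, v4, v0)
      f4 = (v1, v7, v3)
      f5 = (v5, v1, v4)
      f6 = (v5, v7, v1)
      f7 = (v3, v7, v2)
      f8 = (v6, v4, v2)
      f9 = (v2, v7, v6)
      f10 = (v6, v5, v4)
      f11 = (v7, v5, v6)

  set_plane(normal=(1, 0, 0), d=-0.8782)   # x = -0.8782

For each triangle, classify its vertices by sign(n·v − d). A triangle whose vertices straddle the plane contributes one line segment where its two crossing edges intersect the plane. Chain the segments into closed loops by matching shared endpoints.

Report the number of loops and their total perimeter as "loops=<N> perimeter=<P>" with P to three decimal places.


loops=1 perimeter=9.100

Straddling triangles (8 of 12):
  (v4,v1,v0) [+--] → (-0.8782, -0.81, 0.697324)–(-0.8782, -0.81, -1.465)  len=2.1623
  (v2,v4,v0) [-+-] → (-0.8782, 0.385551, -1.465)–(-0.8782, -0.81, -1.465)  len=1.1956
  (v1,v7,v3) [-+-] → (-0.8782, -0.385551, 1.465)–(-0.8782, 0.81, 1.465)  len=1.1956
  (v5,v1,v4) [+-+] → (-0.8782, -0.81, 1.465)–(-0.8782, -0.81, 0.697324)  len=0.7677
  (v5,v7,v1) [++-] → (-0.8782, -0.385551, 1.465)–(-0.8782, -0.81, 1.465)  len=0.4244
  (v3,v7,v2) [-+-] → (-0.8782, 0.81, 1.465)–(-0.8782, 0.81, -0.697324)  len=2.1623
  (v6,v4,v2) [++-] → (-0.8782, 0.385551, -1.465)–(-0.8782, 0.81, -1.465)  len=0.4244
  (v2,v7,v6) [-++] → (-0.8782, 0.81, -0.697324)–(-0.8782, 0.81, -1.465)  len=0.7677

Chained into 1 loop(s):
  loop 1: 8 segments, perimeter = 9.1000
Total perimeter = 9.100


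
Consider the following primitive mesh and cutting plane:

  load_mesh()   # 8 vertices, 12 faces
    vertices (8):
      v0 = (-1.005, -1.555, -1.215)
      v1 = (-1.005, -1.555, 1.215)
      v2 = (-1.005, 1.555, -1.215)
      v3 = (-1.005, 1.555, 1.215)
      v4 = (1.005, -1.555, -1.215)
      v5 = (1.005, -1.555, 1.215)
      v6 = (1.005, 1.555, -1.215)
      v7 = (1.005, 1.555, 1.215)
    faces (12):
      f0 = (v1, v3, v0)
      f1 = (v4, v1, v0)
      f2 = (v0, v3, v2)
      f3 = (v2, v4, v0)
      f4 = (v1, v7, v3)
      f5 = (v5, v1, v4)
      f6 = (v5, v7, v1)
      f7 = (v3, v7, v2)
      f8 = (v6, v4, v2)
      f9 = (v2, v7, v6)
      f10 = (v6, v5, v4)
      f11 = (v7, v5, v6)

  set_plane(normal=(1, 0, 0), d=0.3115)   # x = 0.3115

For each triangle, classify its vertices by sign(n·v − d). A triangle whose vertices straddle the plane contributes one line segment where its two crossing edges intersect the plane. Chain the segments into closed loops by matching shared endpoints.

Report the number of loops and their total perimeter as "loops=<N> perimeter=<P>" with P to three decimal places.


loops=1 perimeter=11.080

Straddling triangles (8 of 12):
  (v4,v1,v0) [+--] → (0.3115, -1.555, -0.37659)–(0.3115, -1.555, -1.215)  len=0.8384
  (v2,v4,v0) [-+-] → (0.3115, -0.481973, -1.215)–(0.3115, -1.555, -1.215)  len=1.0730
  (v1,v7,v3) [-+-] → (0.3115, 0.481973, 1.215)–(0.3115, 1.555, 1.215)  len=1.0730
  (v5,v1,v4) [+-+] → (0.3115, -1.555, 1.215)–(0.3115, -1.555, -0.37659)  len=1.5916
  (v5,v7,v1) [++-] → (0.3115, 0.481973, 1.215)–(0.3115, -1.555, 1.215)  len=2.0370
  (v3,v7,v2) [-+-] → (0.3115, 1.555, 1.215)–(0.3115, 1.555, 0.37659)  len=0.8384
  (v6,v4,v2) [++-] → (0.3115, -0.481973, -1.215)–(0.3115, 1.555, -1.215)  len=2.0370
  (v2,v7,v6) [-++] → (0.3115, 1.555, 0.37659)–(0.3115, 1.555, -1.215)  len=1.5916

Chained into 1 loop(s):
  loop 1: 8 segments, perimeter = 11.0800
Total perimeter = 11.080


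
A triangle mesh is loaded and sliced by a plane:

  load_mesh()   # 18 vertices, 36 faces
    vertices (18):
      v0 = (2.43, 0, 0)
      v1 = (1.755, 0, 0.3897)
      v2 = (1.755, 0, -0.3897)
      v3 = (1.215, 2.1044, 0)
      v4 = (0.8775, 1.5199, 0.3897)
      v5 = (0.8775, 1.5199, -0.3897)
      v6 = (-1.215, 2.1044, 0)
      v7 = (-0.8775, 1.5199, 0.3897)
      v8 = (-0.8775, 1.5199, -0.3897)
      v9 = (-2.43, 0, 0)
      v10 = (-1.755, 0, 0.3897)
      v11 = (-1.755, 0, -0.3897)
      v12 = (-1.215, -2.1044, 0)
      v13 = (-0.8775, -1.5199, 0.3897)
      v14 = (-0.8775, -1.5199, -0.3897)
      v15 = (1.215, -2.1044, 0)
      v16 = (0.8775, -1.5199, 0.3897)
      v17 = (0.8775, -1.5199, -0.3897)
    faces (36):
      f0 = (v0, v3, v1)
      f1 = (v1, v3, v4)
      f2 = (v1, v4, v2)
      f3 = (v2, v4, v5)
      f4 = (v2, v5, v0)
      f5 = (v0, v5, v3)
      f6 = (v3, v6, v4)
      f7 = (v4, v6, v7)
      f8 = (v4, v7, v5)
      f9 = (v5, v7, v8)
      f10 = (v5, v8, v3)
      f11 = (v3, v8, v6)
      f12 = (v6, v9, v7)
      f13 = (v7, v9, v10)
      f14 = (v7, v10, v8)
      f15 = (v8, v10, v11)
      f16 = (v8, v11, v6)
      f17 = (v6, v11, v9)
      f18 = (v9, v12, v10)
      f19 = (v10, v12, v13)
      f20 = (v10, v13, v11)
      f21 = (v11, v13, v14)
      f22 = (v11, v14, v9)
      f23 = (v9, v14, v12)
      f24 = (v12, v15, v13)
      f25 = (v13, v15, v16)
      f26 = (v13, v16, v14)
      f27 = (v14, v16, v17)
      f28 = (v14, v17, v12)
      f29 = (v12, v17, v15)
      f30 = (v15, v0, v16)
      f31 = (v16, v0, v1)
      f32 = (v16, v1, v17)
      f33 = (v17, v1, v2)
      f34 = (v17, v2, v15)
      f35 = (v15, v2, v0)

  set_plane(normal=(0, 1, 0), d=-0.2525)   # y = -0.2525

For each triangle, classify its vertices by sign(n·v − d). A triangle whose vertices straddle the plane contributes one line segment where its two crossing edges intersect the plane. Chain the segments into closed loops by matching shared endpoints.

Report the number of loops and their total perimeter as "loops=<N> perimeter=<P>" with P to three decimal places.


loops=2 perimeter=4.676

Straddling triangles (12 of 36):
  (v9,v12,v10) [+-+] → (-2.28422, -0.2525, 0)–(-1.69021, -0.2525, 0.342941)  len=0.6859
  (v10,v12,v13) [+--] → (-1.69021, -0.2525, 0.342941)–(-1.60922, -0.2525, 0.3897)  len=0.0935
  (v10,v13,v11) [+-+] → (-1.60922, -0.2525, 0.3897)–(-1.60922, -0.2525, -0.260219)  len=0.6499
  (v11,v13,v14) [+--] → (-1.60922, -0.2525, -0.260219)–(-1.60922, -0.2525, -0.3897)  len=0.1295
  (v11,v14,v9) [+-+] → (-1.60922, -0.2525, -0.3897)–(-2.17208, -0.2525, -0.0647406)  len=0.6499
  (v9,v14,v12) [+--] → (-2.17208, -0.2525, -0.0647406)–(-2.28422, -0.2525, 0)  len=0.1295
  (v15,v0,v16) [-+-] → (2.28422, -0.2525, 0)–(2.17208, -0.2525, 0.0647406)  len=0.1295
  (v16,v0,v1) [-++] → (2.17208, -0.2525, 0.0647406)–(1.60922, -0.2525, 0.3897)  len=0.6499
  (v16,v1,v17) [-+-] → (1.60922, -0.2525, 0.3897)–(1.60922, -0.2525, 0.260219)  len=0.1295
  (v17,v1,v2) [-++] → (1.60922, -0.2525, 0.260219)–(1.60922, -0.2525, -0.3897)  len=0.6499
  (v17,v2,v15) [-+-] → (1.60922, -0.2525, -0.3897)–(1.69021, -0.2525, -0.342941)  len=0.0935
  (v15,v2,v0) [-++] → (1.69021, -0.2525, -0.342941)–(2.28422, -0.2525, 0)  len=0.6859

Chained into 2 loop(s):
  loop 1: 6 segments, perimeter = 2.3382
  loop 2: 6 segments, perimeter = 2.3382
Total perimeter = 4.676


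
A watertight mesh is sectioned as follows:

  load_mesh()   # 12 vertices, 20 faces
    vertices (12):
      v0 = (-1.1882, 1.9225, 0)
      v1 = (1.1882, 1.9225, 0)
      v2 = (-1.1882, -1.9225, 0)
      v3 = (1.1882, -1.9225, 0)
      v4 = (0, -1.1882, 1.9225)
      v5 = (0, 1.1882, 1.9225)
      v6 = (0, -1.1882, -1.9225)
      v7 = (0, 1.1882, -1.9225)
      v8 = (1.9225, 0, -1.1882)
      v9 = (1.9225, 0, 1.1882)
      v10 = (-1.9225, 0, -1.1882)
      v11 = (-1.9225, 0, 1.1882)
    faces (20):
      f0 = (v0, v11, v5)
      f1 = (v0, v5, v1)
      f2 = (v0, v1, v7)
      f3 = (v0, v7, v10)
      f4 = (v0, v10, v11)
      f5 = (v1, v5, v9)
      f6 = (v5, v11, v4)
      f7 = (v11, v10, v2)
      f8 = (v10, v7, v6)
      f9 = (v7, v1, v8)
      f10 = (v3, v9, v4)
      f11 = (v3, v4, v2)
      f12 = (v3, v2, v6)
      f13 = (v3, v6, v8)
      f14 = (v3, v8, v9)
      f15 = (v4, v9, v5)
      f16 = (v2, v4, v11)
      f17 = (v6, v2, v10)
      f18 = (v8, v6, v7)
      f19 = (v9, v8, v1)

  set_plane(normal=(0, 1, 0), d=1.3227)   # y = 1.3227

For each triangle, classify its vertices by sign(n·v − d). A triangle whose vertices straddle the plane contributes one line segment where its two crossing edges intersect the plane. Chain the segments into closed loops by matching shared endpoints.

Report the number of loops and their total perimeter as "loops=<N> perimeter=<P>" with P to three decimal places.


loops=1 perimeter=9.140

Straddling triangles (8 of 20):
  (v0,v11,v5) [+--] → (-1.41729, 1.3227, 0.370706)–(-0.21764, 1.3227, 1.57036)  len=1.6966
  (v0,v5,v1) [+-+] → (-0.21764, 1.3227, 1.57036)–(0.21764, 1.3227, 1.57036)  len=0.4353
  (v0,v1,v7) [++-] → (0.21764, 1.3227, -1.57036)–(-0.21764, 1.3227, -1.57036)  len=0.4353
  (v0,v7,v10) [+--] → (-0.21764, 1.3227, -1.57036)–(-1.41729, 1.3227, -0.370706)  len=1.6966
  (v0,v10,v11) [+--] → (-1.41729, 1.3227, -0.370706)–(-1.41729, 1.3227, 0.370706)  len=0.7414
  (v1,v5,v9) [+--] → (0.21764, 1.3227, 1.57036)–(1.41729, 1.3227, 0.370706)  len=1.6966
  (v7,v1,v8) [-+-] → (0.21764, 1.3227, -1.57036)–(1.41729, 1.3227, -0.370706)  len=1.6966
  (v9,v8,v1) [--+] → (1.41729, 1.3227, -0.370706)–(1.41729, 1.3227, 0.370706)  len=0.7414

Chained into 1 loop(s):
  loop 1: 8 segments, perimeter = 9.1397
Total perimeter = 9.140


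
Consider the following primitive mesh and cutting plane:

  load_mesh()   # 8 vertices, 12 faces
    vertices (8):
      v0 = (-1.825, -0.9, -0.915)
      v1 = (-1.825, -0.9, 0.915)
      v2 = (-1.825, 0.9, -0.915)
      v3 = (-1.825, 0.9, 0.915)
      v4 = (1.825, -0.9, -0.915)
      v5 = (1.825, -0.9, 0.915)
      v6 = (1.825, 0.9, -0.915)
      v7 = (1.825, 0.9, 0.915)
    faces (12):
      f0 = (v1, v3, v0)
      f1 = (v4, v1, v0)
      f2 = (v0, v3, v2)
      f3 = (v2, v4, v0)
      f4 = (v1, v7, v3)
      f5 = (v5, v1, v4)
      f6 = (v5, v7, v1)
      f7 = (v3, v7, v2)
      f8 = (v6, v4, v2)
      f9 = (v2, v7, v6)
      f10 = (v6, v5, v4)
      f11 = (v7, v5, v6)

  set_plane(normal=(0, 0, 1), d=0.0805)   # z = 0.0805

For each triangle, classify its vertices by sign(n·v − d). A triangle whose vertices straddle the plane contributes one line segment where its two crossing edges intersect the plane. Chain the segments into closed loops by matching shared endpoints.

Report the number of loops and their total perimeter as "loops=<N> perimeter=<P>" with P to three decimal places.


loops=1 perimeter=10.900

Straddling triangles (8 of 12):
  (v1,v3,v0) [++-] → (-1.825, 0.0791803, 0.0805)–(-1.825, -0.9, 0.0805)  len=0.9792
  (v4,v1,v0) [-+-] → (-0.16056, -0.9, 0.0805)–(-1.825, -0.9, 0.0805)  len=1.6644
  (v0,v3,v2) [-+-] → (-1.825, 0.0791803, 0.0805)–(-1.825, 0.9, 0.0805)  len=0.8208
  (v5,v1,v4) [++-] → (-0.16056, -0.9, 0.0805)–(1.825, -0.9, 0.0805)  len=1.9856
  (v3,v7,v2) [++-] → (0.16056, 0.9, 0.0805)–(-1.825, 0.9, 0.0805)  len=1.9856
  (v2,v7,v6) [-+-] → (0.16056, 0.9, 0.0805)–(1.825, 0.9, 0.0805)  len=1.6644
  (v6,v5,v4) [-+-] → (1.825, -0.0791803, 0.0805)–(1.825, -0.9, 0.0805)  len=0.8208
  (v7,v5,v6) [++-] → (1.825, -0.0791803, 0.0805)–(1.825, 0.9, 0.0805)  len=0.9792

Chained into 1 loop(s):
  loop 1: 8 segments, perimeter = 10.9000
Total perimeter = 10.900


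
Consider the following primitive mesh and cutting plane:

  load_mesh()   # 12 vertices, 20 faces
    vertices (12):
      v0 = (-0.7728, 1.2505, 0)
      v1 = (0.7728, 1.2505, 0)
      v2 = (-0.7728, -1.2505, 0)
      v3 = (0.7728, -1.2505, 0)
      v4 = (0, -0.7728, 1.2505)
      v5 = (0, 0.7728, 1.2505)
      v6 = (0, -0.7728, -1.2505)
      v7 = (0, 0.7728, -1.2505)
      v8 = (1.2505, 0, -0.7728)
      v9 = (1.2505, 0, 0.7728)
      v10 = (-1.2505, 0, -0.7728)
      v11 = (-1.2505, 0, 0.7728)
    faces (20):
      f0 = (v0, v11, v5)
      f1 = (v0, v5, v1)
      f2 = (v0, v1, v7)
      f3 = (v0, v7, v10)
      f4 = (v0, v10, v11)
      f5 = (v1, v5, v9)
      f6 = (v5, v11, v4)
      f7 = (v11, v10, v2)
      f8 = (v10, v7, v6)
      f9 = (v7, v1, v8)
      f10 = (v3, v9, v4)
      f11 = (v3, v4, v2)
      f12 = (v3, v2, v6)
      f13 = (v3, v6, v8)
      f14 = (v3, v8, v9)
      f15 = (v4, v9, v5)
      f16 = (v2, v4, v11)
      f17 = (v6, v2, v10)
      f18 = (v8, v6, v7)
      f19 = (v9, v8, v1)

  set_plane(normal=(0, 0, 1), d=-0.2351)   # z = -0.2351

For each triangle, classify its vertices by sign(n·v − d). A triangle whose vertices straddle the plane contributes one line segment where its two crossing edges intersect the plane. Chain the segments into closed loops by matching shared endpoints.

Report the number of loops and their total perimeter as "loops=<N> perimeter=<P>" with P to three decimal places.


Straddling triangles (10 of 20):
  (v0,v1,v7) [++-] → (0.62751, 1.16069, -0.2351)–(-0.62751, 1.16069, -0.2351)  len=1.2550
  (v0,v7,v10) [+--] → (-0.62751, 1.16069, -0.2351)–(-0.918125, 0.870075, -0.2351)  len=0.4110
  (v0,v10,v11) [+-+] → (-0.918125, 0.870075, -0.2351)–(-1.2505, 0, -0.2351)  len=0.9314
  (v11,v10,v2) [+-+] → (-1.2505, 0, -0.2351)–(-0.918125, -0.870075, -0.2351)  len=0.9314
  (v7,v1,v8) [-+-] → (0.62751, 1.16069, -0.2351)–(0.918125, 0.870075, -0.2351)  len=0.4110
  (v3,v2,v6) [++-] → (-0.62751, -1.16069, -0.2351)–(0.62751, -1.16069, -0.2351)  len=1.2550
  (v3,v6,v8) [+--] → (0.62751, -1.16069, -0.2351)–(0.918125, -0.870075, -0.2351)  len=0.4110
  (v3,v8,v9) [+-+] → (0.918125, -0.870075, -0.2351)–(1.2505, 0, -0.2351)  len=0.9314
  (v6,v2,v10) [-+-] → (-0.62751, -1.16069, -0.2351)–(-0.918125, -0.870075, -0.2351)  len=0.4110
  (v9,v8,v1) [+-+] → (1.2505, 0, -0.2351)–(0.918125, 0.870075, -0.2351)  len=0.9314

Chained into 1 loop(s):
  loop 1: 10 segments, perimeter = 7.8796
Total perimeter = 7.880

loops=1 perimeter=7.880


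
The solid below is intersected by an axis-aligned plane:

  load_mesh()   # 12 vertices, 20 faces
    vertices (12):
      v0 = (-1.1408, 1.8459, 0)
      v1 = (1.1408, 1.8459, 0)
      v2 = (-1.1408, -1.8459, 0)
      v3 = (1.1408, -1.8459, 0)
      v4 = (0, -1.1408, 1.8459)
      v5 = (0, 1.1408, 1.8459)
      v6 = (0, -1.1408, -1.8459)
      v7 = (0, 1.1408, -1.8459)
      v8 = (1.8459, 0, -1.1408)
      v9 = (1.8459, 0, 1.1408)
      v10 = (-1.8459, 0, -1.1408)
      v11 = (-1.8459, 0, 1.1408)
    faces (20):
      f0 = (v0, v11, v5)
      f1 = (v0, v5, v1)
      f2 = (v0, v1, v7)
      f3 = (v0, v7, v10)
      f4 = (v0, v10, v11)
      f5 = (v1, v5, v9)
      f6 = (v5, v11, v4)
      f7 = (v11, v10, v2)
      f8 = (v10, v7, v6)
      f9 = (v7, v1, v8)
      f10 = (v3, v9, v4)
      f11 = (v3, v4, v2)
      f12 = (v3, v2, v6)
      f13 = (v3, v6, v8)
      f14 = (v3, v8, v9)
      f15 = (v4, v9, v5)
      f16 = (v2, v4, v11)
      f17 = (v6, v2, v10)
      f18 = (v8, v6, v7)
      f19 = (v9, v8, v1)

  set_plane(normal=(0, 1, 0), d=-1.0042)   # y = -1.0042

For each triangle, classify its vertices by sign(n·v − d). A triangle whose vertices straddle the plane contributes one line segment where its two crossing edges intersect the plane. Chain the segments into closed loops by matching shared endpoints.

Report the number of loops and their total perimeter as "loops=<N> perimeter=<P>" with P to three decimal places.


Straddling triangles (10 of 20):
  (v5,v11,v4) [++-] → (-0.221029, -1.0042, 1.76147)–(0, -1.0042, 1.8459)  len=0.2366
  (v11,v10,v2) [++-] → (-1.46231, -1.0042, -0.520186)–(-1.46231, -1.0042, 0.520186)  len=1.0404
  (v10,v7,v6) [++-] → (0, -1.0042, -1.8459)–(-0.221029, -1.0042, -1.76147)  len=0.2366
  (v3,v9,v4) [-+-] → (1.46231, -1.0042, 0.520186)–(0.221029, -1.0042, 1.76147)  len=1.7554
  (v3,v6,v8) [--+] → (0.221029, -1.0042, -1.76147)–(1.46231, -1.0042, -0.520186)  len=1.7554
  (v3,v8,v9) [-++] → (1.46231, -1.0042, -0.520186)–(1.46231, -1.0042, 0.520186)  len=1.0404
  (v4,v9,v5) [-++] → (0.221029, -1.0042, 1.76147)–(0, -1.0042, 1.8459)  len=0.2366
  (v2,v4,v11) [--+] → (-0.221029, -1.0042, 1.76147)–(-1.46231, -1.0042, 0.520186)  len=1.7554
  (v6,v2,v10) [--+] → (-1.46231, -1.0042, -0.520186)–(-0.221029, -1.0042, -1.76147)  len=1.7554
  (v8,v6,v7) [+-+] → (0.221029, -1.0042, -1.76147)–(0, -1.0042, -1.8459)  len=0.2366

Chained into 1 loop(s):
  loop 1: 10 segments, perimeter = 10.0489
Total perimeter = 10.049

loops=1 perimeter=10.049


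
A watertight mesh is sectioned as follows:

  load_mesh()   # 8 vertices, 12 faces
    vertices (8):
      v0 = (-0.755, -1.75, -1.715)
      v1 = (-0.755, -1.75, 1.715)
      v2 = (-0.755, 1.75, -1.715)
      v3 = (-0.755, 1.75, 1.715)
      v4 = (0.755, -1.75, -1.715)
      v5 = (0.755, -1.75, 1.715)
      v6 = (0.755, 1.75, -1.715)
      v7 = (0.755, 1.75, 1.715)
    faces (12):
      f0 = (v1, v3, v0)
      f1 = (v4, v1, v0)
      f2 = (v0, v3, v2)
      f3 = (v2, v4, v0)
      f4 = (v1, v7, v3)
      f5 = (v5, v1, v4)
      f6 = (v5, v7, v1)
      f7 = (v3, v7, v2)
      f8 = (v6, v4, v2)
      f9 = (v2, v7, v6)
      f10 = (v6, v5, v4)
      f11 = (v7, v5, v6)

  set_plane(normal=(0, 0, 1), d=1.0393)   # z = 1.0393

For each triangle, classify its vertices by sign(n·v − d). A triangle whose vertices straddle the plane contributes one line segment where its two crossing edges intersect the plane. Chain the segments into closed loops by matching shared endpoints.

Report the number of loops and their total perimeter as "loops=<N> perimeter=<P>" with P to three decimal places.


Straddling triangles (8 of 12):
  (v1,v3,v0) [++-] → (-0.755, 1.06051, 1.0393)–(-0.755, -1.75, 1.0393)  len=2.8105
  (v4,v1,v0) [-+-] → (-0.457534, -1.75, 1.0393)–(-0.755, -1.75, 1.0393)  len=0.2975
  (v0,v3,v2) [-+-] → (-0.755, 1.06051, 1.0393)–(-0.755, 1.75, 1.0393)  len=0.6895
  (v5,v1,v4) [++-] → (-0.457534, -1.75, 1.0393)–(0.755, -1.75, 1.0393)  len=1.2125
  (v3,v7,v2) [++-] → (0.457534, 1.75, 1.0393)–(-0.755, 1.75, 1.0393)  len=1.2125
  (v2,v7,v6) [-+-] → (0.457534, 1.75, 1.0393)–(0.755, 1.75, 1.0393)  len=0.2975
  (v6,v5,v4) [-+-] → (0.755, -1.06051, 1.0393)–(0.755, -1.75, 1.0393)  len=0.6895
  (v7,v5,v6) [++-] → (0.755, -1.06051, 1.0393)–(0.755, 1.75, 1.0393)  len=2.8105

Chained into 1 loop(s):
  loop 1: 8 segments, perimeter = 10.0200
Total perimeter = 10.020

loops=1 perimeter=10.020


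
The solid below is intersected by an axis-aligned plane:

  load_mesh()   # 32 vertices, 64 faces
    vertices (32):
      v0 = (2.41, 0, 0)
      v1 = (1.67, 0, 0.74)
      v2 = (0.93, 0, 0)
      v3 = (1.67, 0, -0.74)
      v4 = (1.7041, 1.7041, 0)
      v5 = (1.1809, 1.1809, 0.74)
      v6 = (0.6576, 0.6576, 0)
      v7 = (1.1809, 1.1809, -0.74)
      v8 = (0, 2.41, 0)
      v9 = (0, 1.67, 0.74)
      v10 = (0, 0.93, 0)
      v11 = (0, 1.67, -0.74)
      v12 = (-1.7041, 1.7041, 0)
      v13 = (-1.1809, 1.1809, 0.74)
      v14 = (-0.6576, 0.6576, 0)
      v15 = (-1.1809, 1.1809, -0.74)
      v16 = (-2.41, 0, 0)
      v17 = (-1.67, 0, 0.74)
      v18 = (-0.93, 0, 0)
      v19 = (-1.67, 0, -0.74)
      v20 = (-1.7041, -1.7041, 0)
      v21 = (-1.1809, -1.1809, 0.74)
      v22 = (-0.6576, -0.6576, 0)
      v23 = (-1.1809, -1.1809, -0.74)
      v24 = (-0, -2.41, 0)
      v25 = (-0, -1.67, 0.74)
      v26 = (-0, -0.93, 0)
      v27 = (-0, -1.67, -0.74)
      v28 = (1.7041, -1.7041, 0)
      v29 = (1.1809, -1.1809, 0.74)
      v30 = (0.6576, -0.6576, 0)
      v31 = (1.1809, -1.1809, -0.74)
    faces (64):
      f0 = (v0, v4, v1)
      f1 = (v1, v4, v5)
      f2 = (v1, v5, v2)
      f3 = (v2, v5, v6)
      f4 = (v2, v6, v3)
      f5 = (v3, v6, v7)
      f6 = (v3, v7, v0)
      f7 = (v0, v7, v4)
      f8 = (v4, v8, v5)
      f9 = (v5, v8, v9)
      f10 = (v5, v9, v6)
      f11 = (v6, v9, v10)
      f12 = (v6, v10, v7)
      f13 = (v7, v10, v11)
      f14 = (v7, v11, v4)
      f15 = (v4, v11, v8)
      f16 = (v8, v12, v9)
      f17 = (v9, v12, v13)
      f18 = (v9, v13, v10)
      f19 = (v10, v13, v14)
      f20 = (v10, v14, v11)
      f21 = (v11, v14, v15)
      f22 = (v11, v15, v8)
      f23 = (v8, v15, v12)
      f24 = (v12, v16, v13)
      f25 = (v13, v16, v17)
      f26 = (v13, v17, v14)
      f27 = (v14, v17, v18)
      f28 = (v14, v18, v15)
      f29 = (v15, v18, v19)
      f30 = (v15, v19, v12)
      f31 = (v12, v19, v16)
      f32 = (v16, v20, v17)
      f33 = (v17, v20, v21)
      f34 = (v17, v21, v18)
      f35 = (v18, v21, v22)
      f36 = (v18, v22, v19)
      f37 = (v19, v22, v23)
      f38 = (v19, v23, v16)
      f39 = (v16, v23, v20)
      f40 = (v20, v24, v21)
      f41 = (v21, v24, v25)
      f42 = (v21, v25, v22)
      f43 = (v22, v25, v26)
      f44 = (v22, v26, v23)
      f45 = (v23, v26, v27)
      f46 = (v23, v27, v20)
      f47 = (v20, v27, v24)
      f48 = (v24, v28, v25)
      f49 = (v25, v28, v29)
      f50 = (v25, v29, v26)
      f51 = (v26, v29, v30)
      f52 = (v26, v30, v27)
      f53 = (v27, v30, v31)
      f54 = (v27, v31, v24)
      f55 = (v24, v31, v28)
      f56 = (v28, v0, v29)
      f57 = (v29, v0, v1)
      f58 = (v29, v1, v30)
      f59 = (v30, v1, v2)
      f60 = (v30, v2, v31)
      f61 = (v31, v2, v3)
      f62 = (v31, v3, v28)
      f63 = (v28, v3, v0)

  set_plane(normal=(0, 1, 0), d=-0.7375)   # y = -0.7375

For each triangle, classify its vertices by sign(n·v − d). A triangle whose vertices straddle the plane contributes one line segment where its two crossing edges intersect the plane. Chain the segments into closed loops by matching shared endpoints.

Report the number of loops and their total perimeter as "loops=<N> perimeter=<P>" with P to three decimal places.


loops=2 perimeter=8.914

Straddling triangles (20 of 64):
  (v16,v20,v17) [+-+] → (-2.1045, -0.7375, 0)–(-1.68476, -0.7375, 0.419743)  len=0.5936
  (v17,v20,v21) [+--] → (-1.68476, -0.7375, 0.419743)–(-1.36455, -0.7375, 0.74)  len=0.4529
  (v17,v21,v18) [+-+] → (-1.36455, -0.7375, 0.74)–(-1.08669, -0.7375, 0.462148)  len=0.3929
  (v18,v21,v22) [+-+] → (-1.08669, -0.7375, 0.462148)–(-0.7375, -0.7375, 0.112987)  len=0.4938
  (v19,v22,v23) [++-] → (-0.7375, -0.7375, -0.112987)–(-1.36455, -0.7375, -0.74)  len=0.8868
  (v19,v23,v16) [+-+] → (-1.36455, -0.7375, -0.74)–(-1.6424, -0.7375, -0.462148)  len=0.3929
  (v16,v23,v20) [+--] → (-1.6424, -0.7375, -0.462148)–(-2.1045, -0.7375, 0)  len=0.6535
  (v21,v25,v22) [--+] → (-0.605701, -0.7375, 0.0584018)–(-0.7375, -0.7375, 0.112987)  len=0.1427
  (v22,v25,v26) [+--] → (-0.605701, -0.7375, 0.0584018)–(-0.464714, -0.7375, 0)  len=0.1526
  (v22,v26,v23) [+--] → (-0.464714, -0.7375, 0)–(-0.7375, -0.7375, -0.112987)  len=0.2953
  (v26,v29,v30) [--+] → (0.7375, -0.7375, 0.112987)–(0.464714, -0.7375, 0)  len=0.2953
  (v26,v30,v27) [-+-] → (0.464714, -0.7375, 0)–(0.605701, -0.7375, -0.0584018)  len=0.1526
  (v27,v30,v31) [-+-] → (0.605701, -0.7375, -0.0584018)–(0.7375, -0.7375, -0.112987)  len=0.1427
  (v28,v0,v29) [-+-] → (2.1045, -0.7375, 0)–(1.6424, -0.7375, 0.462148)  len=0.6535
  (v29,v0,v1) [-++] → (1.6424, -0.7375, 0.462148)–(1.36455, -0.7375, 0.74)  len=0.3929
  (v29,v1,v30) [-++] → (1.36455, -0.7375, 0.74)–(0.7375, -0.7375, 0.112987)  len=0.8868
  (v30,v2,v31) [++-] → (1.08669, -0.7375, -0.462148)–(0.7375, -0.7375, -0.112987)  len=0.4938
  (v31,v2,v3) [-++] → (1.08669, -0.7375, -0.462148)–(1.36455, -0.7375, -0.74)  len=0.3929
  (v31,v3,v28) [-+-] → (1.36455, -0.7375, -0.74)–(1.68476, -0.7375, -0.419743)  len=0.4529
  (v28,v3,v0) [-++] → (1.68476, -0.7375, -0.419743)–(2.1045, -0.7375, 0)  len=0.5936

Chained into 2 loop(s):
  loop 1: 10 segments, perimeter = 4.4570
  loop 2: 10 segments, perimeter = 4.4570
Total perimeter = 8.914


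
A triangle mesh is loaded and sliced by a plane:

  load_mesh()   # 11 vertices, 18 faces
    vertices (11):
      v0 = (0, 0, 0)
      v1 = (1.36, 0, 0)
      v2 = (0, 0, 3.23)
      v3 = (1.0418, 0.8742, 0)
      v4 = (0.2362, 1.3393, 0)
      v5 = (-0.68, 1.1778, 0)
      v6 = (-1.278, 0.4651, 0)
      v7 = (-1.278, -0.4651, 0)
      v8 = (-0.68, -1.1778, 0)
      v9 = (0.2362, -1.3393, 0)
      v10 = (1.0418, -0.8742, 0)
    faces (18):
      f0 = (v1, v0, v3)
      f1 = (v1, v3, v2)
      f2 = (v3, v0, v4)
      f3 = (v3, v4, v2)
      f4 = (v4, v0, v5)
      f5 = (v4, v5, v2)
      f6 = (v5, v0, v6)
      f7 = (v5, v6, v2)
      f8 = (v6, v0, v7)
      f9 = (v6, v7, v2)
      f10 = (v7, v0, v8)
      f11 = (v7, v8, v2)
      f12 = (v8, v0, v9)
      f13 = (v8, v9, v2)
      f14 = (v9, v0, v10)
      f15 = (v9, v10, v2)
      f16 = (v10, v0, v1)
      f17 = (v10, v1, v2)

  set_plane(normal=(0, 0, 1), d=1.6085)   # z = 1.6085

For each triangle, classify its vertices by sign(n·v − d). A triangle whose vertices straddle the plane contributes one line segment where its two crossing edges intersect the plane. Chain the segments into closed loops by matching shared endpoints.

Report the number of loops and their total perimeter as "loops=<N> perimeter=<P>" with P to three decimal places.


loops=1 perimeter=4.203

Straddling triangles (9 of 18):
  (v1,v3,v2) [--+] → (0.522997, 0.438859, 1.6085)–(0.682737, 0, 1.6085)  len=0.4670
  (v3,v4,v2) [--+] → (0.118575, 0.672345, 1.6085)–(0.522997, 0.438859, 1.6085)  len=0.4670
  (v4,v5,v2) [--+] → (-0.341368, 0.59127, 1.6085)–(0.118575, 0.672345, 1.6085)  len=0.4670
  (v5,v6,v2) [--+] → (-0.641572, 0.233486, 1.6085)–(-0.341368, 0.59127, 1.6085)  len=0.4670
  (v6,v7,v2) [--+] → (-0.641572, -0.233486, 1.6085)–(-0.641572, 0.233486, 1.6085)  len=0.4670
  (v7,v8,v2) [--+] → (-0.341368, -0.59127, 1.6085)–(-0.641572, -0.233486, 1.6085)  len=0.4670
  (v8,v9,v2) [--+] → (0.118575, -0.672345, 1.6085)–(-0.341368, -0.59127, 1.6085)  len=0.4670
  (v9,v10,v2) [--+] → (0.522997, -0.438859, 1.6085)–(0.118575, -0.672345, 1.6085)  len=0.4670
  (v10,v1,v2) [--+] → (0.682737, 0, 1.6085)–(0.522997, -0.438859, 1.6085)  len=0.4670

Chained into 1 loop(s):
  loop 1: 9 segments, perimeter = 4.2032
Total perimeter = 4.203


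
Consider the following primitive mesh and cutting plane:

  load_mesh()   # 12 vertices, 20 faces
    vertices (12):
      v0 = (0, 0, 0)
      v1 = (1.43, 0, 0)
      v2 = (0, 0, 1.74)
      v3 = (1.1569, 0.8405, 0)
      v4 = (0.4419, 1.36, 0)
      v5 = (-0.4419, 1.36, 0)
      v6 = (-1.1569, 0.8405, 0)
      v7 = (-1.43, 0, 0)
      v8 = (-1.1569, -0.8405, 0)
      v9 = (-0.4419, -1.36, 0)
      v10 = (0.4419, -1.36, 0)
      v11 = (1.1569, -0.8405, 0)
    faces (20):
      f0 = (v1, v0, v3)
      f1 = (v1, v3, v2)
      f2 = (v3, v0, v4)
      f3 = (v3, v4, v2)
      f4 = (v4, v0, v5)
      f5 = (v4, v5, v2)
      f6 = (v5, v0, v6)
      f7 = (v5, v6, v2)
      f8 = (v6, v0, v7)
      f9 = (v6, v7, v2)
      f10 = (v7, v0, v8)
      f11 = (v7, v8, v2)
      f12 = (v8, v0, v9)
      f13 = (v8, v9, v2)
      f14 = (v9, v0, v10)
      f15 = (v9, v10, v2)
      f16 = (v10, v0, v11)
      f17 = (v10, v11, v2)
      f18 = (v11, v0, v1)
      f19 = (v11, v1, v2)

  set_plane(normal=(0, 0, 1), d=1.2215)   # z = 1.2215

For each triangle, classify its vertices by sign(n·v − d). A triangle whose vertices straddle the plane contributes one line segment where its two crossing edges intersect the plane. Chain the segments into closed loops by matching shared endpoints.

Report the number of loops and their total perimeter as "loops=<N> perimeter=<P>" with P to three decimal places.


Straddling triangles (10 of 20):
  (v1,v3,v2) [--+] → (0.344743, 0.250459, 1.2215)–(0.426124, 0, 1.2215)  len=0.2633
  (v3,v4,v2) [--+] → (0.131681, 0.405264, 1.2215)–(0.344743, 0.250459, 1.2215)  len=0.2634
  (v4,v5,v2) [--+] → (-0.131681, 0.405264, 1.2215)–(0.131681, 0.405264, 1.2215)  len=0.2634
  (v5,v6,v2) [--+] → (-0.344743, 0.250459, 1.2215)–(-0.131681, 0.405264, 1.2215)  len=0.2634
  (v6,v7,v2) [--+] → (-0.426124, 0, 1.2215)–(-0.344743, 0.250459, 1.2215)  len=0.2633
  (v7,v8,v2) [--+] → (-0.344743, -0.250459, 1.2215)–(-0.426124, 0, 1.2215)  len=0.2633
  (v8,v9,v2) [--+] → (-0.131681, -0.405264, 1.2215)–(-0.344743, -0.250459, 1.2215)  len=0.2634
  (v9,v10,v2) [--+] → (0.131681, -0.405264, 1.2215)–(-0.131681, -0.405264, 1.2215)  len=0.2634
  (v10,v11,v2) [--+] → (0.344743, -0.250459, 1.2215)–(0.131681, -0.405264, 1.2215)  len=0.2634
  (v11,v1,v2) [--+] → (0.426124, 0, 1.2215)–(0.344743, -0.250459, 1.2215)  len=0.2633

Chained into 1 loop(s):
  loop 1: 10 segments, perimeter = 2.6336
Total perimeter = 2.634

loops=1 perimeter=2.634


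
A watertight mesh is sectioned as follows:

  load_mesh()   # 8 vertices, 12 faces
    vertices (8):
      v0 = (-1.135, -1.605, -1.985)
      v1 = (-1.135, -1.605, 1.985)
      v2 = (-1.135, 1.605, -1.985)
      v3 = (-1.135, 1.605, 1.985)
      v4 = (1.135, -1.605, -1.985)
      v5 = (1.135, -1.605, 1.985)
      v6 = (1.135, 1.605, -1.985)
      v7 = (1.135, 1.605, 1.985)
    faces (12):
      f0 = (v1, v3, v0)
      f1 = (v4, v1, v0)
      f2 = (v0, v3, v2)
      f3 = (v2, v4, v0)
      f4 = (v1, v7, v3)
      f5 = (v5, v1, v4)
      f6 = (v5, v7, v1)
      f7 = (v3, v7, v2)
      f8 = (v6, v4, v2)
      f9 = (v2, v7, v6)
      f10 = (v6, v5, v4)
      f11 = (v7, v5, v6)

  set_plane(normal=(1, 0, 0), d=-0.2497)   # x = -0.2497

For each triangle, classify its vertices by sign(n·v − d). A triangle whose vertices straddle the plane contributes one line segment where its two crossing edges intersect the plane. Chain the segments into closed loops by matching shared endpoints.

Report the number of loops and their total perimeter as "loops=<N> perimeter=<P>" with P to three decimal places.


loops=1 perimeter=14.360

Straddling triangles (8 of 12):
  (v4,v1,v0) [+--] → (-0.2497, -1.605, 0.4367)–(-0.2497, -1.605, -1.985)  len=2.4217
  (v2,v4,v0) [-+-] → (-0.2497, 0.3531, -1.985)–(-0.2497, -1.605, -1.985)  len=1.9581
  (v1,v7,v3) [-+-] → (-0.2497, -0.3531, 1.985)–(-0.2497, 1.605, 1.985)  len=1.9581
  (v5,v1,v4) [+-+] → (-0.2497, -1.605, 1.985)–(-0.2497, -1.605, 0.4367)  len=1.5483
  (v5,v7,v1) [++-] → (-0.2497, -0.3531, 1.985)–(-0.2497, -1.605, 1.985)  len=1.2519
  (v3,v7,v2) [-+-] → (-0.2497, 1.605, 1.985)–(-0.2497, 1.605, -0.4367)  len=2.4217
  (v6,v4,v2) [++-] → (-0.2497, 0.3531, -1.985)–(-0.2497, 1.605, -1.985)  len=1.2519
  (v2,v7,v6) [-++] → (-0.2497, 1.605, -0.4367)–(-0.2497, 1.605, -1.985)  len=1.5483

Chained into 1 loop(s):
  loop 1: 8 segments, perimeter = 14.3600
Total perimeter = 14.360
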